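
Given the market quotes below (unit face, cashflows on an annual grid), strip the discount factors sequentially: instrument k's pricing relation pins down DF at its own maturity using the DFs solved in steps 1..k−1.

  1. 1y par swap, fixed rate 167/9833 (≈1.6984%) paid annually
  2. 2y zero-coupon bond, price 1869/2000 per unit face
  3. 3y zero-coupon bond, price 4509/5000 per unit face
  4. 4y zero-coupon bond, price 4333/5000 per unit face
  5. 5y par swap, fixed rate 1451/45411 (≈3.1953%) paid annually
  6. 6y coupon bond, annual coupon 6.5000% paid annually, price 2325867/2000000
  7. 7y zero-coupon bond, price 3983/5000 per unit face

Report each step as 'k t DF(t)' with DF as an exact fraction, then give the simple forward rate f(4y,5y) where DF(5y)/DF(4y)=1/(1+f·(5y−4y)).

step 1 [1y] swap r/1=167/9833: DF=(1 − 167/9833·(0))/(1+167/9833) = 9833/10000 ≈ 0.983300
step 2 [2y] zero: DF = P = 1869/2000 ≈ 0.934500
step 3 [3y] zero: DF = P = 4509/5000 ≈ 0.901800
step 4 [4y] zero: DF = P = 4333/5000 ≈ 0.866600
step 5 [5y] swap r/1=1451/45411: DF=(1 − 1451/45411·(0.983300+0.934500+0.901800+0.866600))/(1+1451/45411) = 8549/10000 ≈ 0.854900
step 6 [6y] bond c/1=13/200: DF=(2325867/2000000 − 13/200·(0.983300+0.934500+0.901800+0.866600+0.854900))/(1+13/200) = 2037/2500 ≈ 0.814800
step 7 [7y] zero: DF = P = 3983/5000 ≈ 0.796600

1 1 9833/10000
2 2 1869/2000
3 3 4509/5000
4 4 4333/5000
5 5 8549/10000
6 6 2037/2500
7 7 3983/5000
f(4y,5y) = ((4333/5000)/(8549/10000) − 1)/(1) = 117/8549 ≈ 1.3686%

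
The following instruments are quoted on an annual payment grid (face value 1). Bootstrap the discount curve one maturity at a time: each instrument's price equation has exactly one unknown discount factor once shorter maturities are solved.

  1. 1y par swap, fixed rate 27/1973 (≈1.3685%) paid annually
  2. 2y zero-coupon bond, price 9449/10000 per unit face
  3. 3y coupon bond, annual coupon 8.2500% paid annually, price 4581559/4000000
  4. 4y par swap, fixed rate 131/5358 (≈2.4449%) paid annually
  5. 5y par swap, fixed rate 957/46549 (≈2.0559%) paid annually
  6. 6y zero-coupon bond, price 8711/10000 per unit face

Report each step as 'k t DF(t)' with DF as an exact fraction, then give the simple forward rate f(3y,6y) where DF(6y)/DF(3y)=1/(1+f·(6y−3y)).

1 1 1973/2000
2 2 9449/10000
3 3 9109/10000
4 4 9083/10000
5 5 9043/10000
6 6 8711/10000
f(3y,6y) = ((9109/10000)/(8711/10000) − 1)/(3) = 398/26133 ≈ 1.5230%

step 1 [1y] swap r/1=27/1973: DF=(1 − 27/1973·(0))/(1+27/1973) = 1973/2000 ≈ 0.986500
step 2 [2y] zero: DF = P = 9449/10000 ≈ 0.944900
step 3 [3y] bond c/1=33/400: DF=(4581559/4000000 − 33/400·(0.986500+0.944900))/(1+33/400) = 9109/10000 ≈ 0.910900
step 4 [4y] swap r/1=131/5358: DF=(1 − 131/5358·(0.986500+0.944900+0.910900))/(1+131/5358) = 9083/10000 ≈ 0.908300
step 5 [5y] swap r/1=957/46549: DF=(1 − 957/46549·(0.986500+0.944900+0.910900+0.908300))/(1+957/46549) = 9043/10000 ≈ 0.904300
step 6 [6y] zero: DF = P = 8711/10000 ≈ 0.871100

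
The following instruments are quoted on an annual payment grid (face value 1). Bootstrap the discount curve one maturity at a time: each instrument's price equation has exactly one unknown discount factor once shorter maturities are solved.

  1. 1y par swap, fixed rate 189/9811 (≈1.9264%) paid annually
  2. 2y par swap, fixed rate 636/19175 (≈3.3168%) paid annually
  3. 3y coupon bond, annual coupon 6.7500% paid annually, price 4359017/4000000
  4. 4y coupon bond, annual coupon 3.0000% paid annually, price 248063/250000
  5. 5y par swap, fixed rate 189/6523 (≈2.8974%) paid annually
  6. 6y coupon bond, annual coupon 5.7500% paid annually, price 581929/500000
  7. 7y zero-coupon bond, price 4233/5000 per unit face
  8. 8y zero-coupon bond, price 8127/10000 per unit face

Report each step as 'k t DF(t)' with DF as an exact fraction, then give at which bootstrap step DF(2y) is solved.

1 1 9811/10000
2 2 2341/2500
3 3 2249/2500
4 4 8813/10000
5 5 8677/10000
6 6 8523/10000
7 7 4233/5000
8 8 8127/10000
DF(2y) is solved at step 2

step 1 [1y] swap r/1=189/9811: DF=(1 − 189/9811·(0))/(1+189/9811) = 9811/10000 ≈ 0.981100
step 2 [2y] swap r/1=636/19175: DF=(1 − 636/19175·(0.981100))/(1+636/19175) = 2341/2500 ≈ 0.936400
step 3 [3y] bond c/1=27/400: DF=(4359017/4000000 − 27/400·(0.981100+0.936400))/(1+27/400) = 2249/2500 ≈ 0.899600
step 4 [4y] bond c/1=3/100: DF=(248063/250000 − 3/100·(0.981100+0.936400+0.899600))/(1+3/100) = 8813/10000 ≈ 0.881300
step 5 [5y] swap r/1=189/6523: DF=(1 − 189/6523·(0.981100+0.936400+0.899600+0.881300))/(1+189/6523) = 8677/10000 ≈ 0.867700
step 6 [6y] bond c/1=23/400: DF=(581929/500000 − 23/400·(0.981100+0.936400+0.899600+0.881300+0.867700))/(1+23/400) = 8523/10000 ≈ 0.852300
step 7 [7y] zero: DF = P = 4233/5000 ≈ 0.846600
step 8 [8y] zero: DF = P = 8127/10000 ≈ 0.812700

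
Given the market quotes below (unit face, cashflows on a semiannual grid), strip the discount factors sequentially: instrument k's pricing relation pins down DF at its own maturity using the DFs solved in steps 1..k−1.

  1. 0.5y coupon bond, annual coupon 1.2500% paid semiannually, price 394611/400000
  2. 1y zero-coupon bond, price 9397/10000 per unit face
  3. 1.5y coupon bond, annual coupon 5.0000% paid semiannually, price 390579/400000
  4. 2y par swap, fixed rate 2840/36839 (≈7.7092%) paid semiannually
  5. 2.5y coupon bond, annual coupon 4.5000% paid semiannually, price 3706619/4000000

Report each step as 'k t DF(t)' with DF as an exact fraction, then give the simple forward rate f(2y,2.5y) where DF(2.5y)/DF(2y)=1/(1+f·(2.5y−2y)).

step 1 [0.5y] bond c/2=1/160: DF=(394611/400000 − 1/160·(0))/(1+1/160) = 2451/2500 ≈ 0.980400
step 2 [1y] zero: DF = P = 9397/10000 ≈ 0.939700
step 3 [1.5y] bond c/2=1/40: DF=(390579/400000 − 1/40·(0.980400+0.939700))/(1+1/40) = 4529/5000 ≈ 0.905800
step 4 [2y] swap r/2=1420/36839: DF=(1 − 1420/36839·(0.980400+0.939700+0.905800))/(1+1420/36839) = 429/500 ≈ 0.858000
step 5 [2.5y] bond c/2=9/400: DF=(3706619/4000000 − 9/400·(0.980400+0.939700+0.905800+0.858000))/(1+9/400) = 2063/2500 ≈ 0.825200

1 1/2 2451/2500
2 1 9397/10000
3 3/2 4529/5000
4 2 429/500
5 5/2 2063/2500
f(2y,2.5y) = ((429/500)/(2063/2500) − 1)/(1/2) = 164/2063 ≈ 7.9496%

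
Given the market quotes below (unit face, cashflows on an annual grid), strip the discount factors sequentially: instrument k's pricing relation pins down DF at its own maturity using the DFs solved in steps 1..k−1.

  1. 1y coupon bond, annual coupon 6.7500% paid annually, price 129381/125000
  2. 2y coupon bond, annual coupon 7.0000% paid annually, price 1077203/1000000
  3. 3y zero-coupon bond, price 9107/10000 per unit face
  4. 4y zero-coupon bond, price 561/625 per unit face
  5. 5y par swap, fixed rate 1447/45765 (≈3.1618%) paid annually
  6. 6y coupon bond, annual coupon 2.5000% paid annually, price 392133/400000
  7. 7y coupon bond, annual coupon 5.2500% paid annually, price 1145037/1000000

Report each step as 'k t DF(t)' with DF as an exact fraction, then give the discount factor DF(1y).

1 1 606/625
2 2 9433/10000
3 3 9107/10000
4 4 561/625
5 5 8553/10000
6 6 528/625
7 7 327/400
DF(1y) = 606/625 ≈ 0.969600

step 1 [1y] bond c/1=27/400: DF=(129381/125000 − 27/400·(0))/(1+27/400) = 606/625 ≈ 0.969600
step 2 [2y] bond c/1=7/100: DF=(1077203/1000000 − 7/100·(0.969600))/(1+7/100) = 9433/10000 ≈ 0.943300
step 3 [3y] zero: DF = P = 9107/10000 ≈ 0.910700
step 4 [4y] zero: DF = P = 561/625 ≈ 0.897600
step 5 [5y] swap r/1=1447/45765: DF=(1 − 1447/45765·(0.969600+0.943300+0.910700+0.897600))/(1+1447/45765) = 8553/10000 ≈ 0.855300
step 6 [6y] bond c/1=1/40: DF=(392133/400000 − 1/40·(0.969600+0.943300+0.910700+0.897600+0.855300))/(1+1/40) = 528/625 ≈ 0.844800
step 7 [7y] bond c/1=21/400: DF=(1145037/1000000 − 21/400·(0.969600+0.943300+0.910700+0.897600+0.855300+0.844800))/(1+21/400) = 327/400 ≈ 0.817500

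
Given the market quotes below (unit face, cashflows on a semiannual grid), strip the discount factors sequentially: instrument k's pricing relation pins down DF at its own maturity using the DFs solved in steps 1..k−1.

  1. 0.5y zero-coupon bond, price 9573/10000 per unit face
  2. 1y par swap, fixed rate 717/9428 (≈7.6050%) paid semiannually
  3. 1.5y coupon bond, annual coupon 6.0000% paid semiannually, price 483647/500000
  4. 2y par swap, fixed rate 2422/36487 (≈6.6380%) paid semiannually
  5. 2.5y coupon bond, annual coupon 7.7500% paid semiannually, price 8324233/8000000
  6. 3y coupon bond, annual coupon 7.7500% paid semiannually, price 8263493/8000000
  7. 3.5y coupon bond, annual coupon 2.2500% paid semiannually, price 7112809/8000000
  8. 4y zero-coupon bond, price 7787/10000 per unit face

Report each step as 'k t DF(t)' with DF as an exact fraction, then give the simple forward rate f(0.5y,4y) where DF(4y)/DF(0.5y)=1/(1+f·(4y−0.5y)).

1 1/2 9573/10000
2 1 9283/10000
3 3/2 4421/5000
4 2 8789/10000
5 5/2 541/625
6 3 413/500
7 7/2 4099/5000
8 4 7787/10000
f(0.5y,4y) = ((9573/10000)/(7787/10000) − 1)/(7/2) = 3572/54509 ≈ 6.5530%

step 1 [0.5y] zero: DF = P = 9573/10000 ≈ 0.957300
step 2 [1y] swap r/2=717/18856: DF=(1 − 717/18856·(0.957300))/(1+717/18856) = 9283/10000 ≈ 0.928300
step 3 [1.5y] bond c/2=3/100: DF=(483647/500000 − 3/100·(0.957300+0.928300))/(1+3/100) = 4421/5000 ≈ 0.884200
step 4 [2y] swap r/2=1211/36487: DF=(1 − 1211/36487·(0.957300+0.928300+0.884200))/(1+1211/36487) = 8789/10000 ≈ 0.878900
step 5 [2.5y] bond c/2=31/800: DF=(8324233/8000000 − 31/800·(0.957300+0.928300+0.884200+0.878900))/(1+31/800) = 541/625 ≈ 0.865600
step 6 [3y] bond c/2=31/800: DF=(8263493/8000000 − 31/800·(0.957300+0.928300+0.884200+0.878900+0.865600))/(1+31/800) = 413/500 ≈ 0.826000
step 7 [3.5y] bond c/2=9/800: DF=(7112809/8000000 − 9/800·(0.957300+0.928300+0.884200+0.878900+0.865600+0.826000))/(1+9/800) = 4099/5000 ≈ 0.819800
step 8 [4y] zero: DF = P = 7787/10000 ≈ 0.778700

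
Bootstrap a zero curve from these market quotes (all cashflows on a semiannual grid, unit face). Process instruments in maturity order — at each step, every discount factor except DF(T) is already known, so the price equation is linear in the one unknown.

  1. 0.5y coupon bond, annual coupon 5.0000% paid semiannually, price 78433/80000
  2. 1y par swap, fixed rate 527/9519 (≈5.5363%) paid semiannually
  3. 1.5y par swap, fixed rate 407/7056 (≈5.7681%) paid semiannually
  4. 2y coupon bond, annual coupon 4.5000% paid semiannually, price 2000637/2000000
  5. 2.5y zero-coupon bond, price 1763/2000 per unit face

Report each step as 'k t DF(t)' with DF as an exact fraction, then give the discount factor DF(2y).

step 1 [0.5y] bond c/2=1/40: DF=(78433/80000 − 1/40·(0))/(1+1/40) = 1913/2000 ≈ 0.956500
step 2 [1y] swap r/2=527/19038: DF=(1 − 527/19038·(0.956500))/(1+527/19038) = 9473/10000 ≈ 0.947300
step 3 [1.5y] swap r/2=407/14112: DF=(1 − 407/14112·(0.956500+0.947300))/(1+407/14112) = 4593/5000 ≈ 0.918600
step 4 [2y] bond c/2=9/400: DF=(2000637/2000000 − 9/400·(0.956500+0.947300+0.918600))/(1+9/400) = 4581/5000 ≈ 0.916200
step 5 [2.5y] zero: DF = P = 1763/2000 ≈ 0.881500

1 1/2 1913/2000
2 1 9473/10000
3 3/2 4593/5000
4 2 4581/5000
5 5/2 1763/2000
DF(2y) = 4581/5000 ≈ 0.916200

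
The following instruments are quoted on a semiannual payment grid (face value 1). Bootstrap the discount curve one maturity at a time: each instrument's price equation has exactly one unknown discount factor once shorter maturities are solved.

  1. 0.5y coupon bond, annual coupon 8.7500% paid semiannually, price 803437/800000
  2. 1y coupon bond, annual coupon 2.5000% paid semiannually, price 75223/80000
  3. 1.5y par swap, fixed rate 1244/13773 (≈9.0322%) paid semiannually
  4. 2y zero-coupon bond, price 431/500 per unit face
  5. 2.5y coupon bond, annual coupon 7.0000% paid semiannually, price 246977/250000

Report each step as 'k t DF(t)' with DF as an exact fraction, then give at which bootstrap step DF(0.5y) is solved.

step 1 [0.5y] bond c/2=7/160: DF=(803437/800000 − 7/160·(0))/(1+7/160) = 4811/5000 ≈ 0.962200
step 2 [1y] bond c/2=1/80: DF=(75223/80000 − 1/80·(0.962200))/(1+1/80) = 573/625 ≈ 0.916800
step 3 [1.5y] swap r/2=622/13773: DF=(1 − 622/13773·(0.962200+0.916800))/(1+622/13773) = 2189/2500 ≈ 0.875600
step 4 [2y] zero: DF = P = 431/500 ≈ 0.862000
step 5 [2.5y] bond c/2=7/200: DF=(246977/250000 − 7/200·(0.962200+0.916800+0.875600+0.862000))/(1+7/200) = 4161/5000 ≈ 0.832200

1 1/2 4811/5000
2 1 573/625
3 3/2 2189/2500
4 2 431/500
5 5/2 4161/5000
DF(0.5y) is solved at step 1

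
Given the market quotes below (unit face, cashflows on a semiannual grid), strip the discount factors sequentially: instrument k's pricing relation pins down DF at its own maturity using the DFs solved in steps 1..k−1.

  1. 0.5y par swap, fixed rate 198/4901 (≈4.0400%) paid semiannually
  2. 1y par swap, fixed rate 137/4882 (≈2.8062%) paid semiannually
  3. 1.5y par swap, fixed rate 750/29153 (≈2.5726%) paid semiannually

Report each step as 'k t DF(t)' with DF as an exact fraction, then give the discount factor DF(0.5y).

1 1/2 4901/5000
2 1 4863/5000
3 3/2 77/80
DF(0.5y) = 4901/5000 ≈ 0.980200

step 1 [0.5y] swap r/2=99/4901: DF=(1 − 99/4901·(0))/(1+99/4901) = 4901/5000 ≈ 0.980200
step 2 [1y] swap r/2=137/9764: DF=(1 − 137/9764·(0.980200))/(1+137/9764) = 4863/5000 ≈ 0.972600
step 3 [1.5y] swap r/2=375/29153: DF=(1 − 375/29153·(0.980200+0.972600))/(1+375/29153) = 77/80 ≈ 0.962500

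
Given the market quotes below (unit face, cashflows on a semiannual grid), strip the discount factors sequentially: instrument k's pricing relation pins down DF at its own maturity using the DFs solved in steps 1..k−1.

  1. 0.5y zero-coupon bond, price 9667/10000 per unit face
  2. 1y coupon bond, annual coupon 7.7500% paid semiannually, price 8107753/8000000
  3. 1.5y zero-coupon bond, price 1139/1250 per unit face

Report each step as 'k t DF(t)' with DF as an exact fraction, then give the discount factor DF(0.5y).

1 1/2 9667/10000
2 1 2349/2500
3 3/2 1139/1250
DF(0.5y) = 9667/10000 ≈ 0.966700

step 1 [0.5y] zero: DF = P = 9667/10000 ≈ 0.966700
step 2 [1y] bond c/2=31/800: DF=(8107753/8000000 − 31/800·(0.966700))/(1+31/800) = 2349/2500 ≈ 0.939600
step 3 [1.5y] zero: DF = P = 1139/1250 ≈ 0.911200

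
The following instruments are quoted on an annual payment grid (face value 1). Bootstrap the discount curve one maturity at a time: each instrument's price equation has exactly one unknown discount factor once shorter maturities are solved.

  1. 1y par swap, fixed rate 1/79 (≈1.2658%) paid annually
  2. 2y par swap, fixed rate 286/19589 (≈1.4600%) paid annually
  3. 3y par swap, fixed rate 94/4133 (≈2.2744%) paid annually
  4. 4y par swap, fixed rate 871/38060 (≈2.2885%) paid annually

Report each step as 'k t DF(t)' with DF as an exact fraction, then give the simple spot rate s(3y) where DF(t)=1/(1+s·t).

step 1 [1y] swap r/1=1/79: DF=(1 − 1/79·(0))/(1+1/79) = 79/80 ≈ 0.987500
step 2 [2y] swap r/1=286/19589: DF=(1 − 286/19589·(0.987500))/(1+286/19589) = 4857/5000 ≈ 0.971400
step 3 [3y] swap r/1=94/4133: DF=(1 − 94/4133·(0.987500+0.971400))/(1+94/4133) = 4671/5000 ≈ 0.934200
step 4 [4y] swap r/1=871/38060: DF=(1 − 871/38060·(0.987500+0.971400+0.934200))/(1+871/38060) = 9129/10000 ≈ 0.912900

1 1 79/80
2 2 4857/5000
3 3 4671/5000
4 4 9129/10000
s(3y) = (1/(4671/5000) − 1)/(3) = 329/14013 ≈ 2.3478%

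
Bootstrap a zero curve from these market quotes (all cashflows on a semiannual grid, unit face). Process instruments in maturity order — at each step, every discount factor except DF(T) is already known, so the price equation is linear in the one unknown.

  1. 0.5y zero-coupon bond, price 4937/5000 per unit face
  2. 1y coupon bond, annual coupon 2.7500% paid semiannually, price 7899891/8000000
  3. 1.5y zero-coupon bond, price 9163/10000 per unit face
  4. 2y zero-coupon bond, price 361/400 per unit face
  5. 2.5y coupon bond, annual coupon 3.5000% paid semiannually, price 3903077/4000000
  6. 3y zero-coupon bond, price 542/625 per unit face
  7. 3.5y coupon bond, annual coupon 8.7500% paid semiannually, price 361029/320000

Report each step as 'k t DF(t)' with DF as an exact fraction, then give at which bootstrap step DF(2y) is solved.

1 1/2 4937/5000
2 1 9607/10000
3 3/2 9163/10000
4 2 361/400
5 5/2 4471/5000
6 3 542/625
7 7/2 2123/2500
DF(2y) is solved at step 4

step 1 [0.5y] zero: DF = P = 4937/5000 ≈ 0.987400
step 2 [1y] bond c/2=11/800: DF=(7899891/8000000 − 11/800·(0.987400))/(1+11/800) = 9607/10000 ≈ 0.960700
step 3 [1.5y] zero: DF = P = 9163/10000 ≈ 0.916300
step 4 [2y] zero: DF = P = 361/400 ≈ 0.902500
step 5 [2.5y] bond c/2=7/400: DF=(3903077/4000000 − 7/400·(0.987400+0.960700+0.916300+0.902500))/(1+7/400) = 4471/5000 ≈ 0.894200
step 6 [3y] zero: DF = P = 542/625 ≈ 0.867200
step 7 [3.5y] bond c/2=7/160: DF=(361029/320000 − 7/160·(0.987400+0.960700+0.916300+0.902500+0.894200+0.867200))/(1+7/160) = 2123/2500 ≈ 0.849200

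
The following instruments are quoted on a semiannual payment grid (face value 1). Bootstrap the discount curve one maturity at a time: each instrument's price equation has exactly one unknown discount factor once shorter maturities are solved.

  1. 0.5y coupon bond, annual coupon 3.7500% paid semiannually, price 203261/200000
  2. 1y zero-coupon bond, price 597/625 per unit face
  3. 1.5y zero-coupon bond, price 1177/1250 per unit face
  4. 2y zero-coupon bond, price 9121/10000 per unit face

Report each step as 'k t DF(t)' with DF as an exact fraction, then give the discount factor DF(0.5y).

step 1 [0.5y] bond c/2=3/160: DF=(203261/200000 − 3/160·(0))/(1+3/160) = 1247/1250 ≈ 0.997600
step 2 [1y] zero: DF = P = 597/625 ≈ 0.955200
step 3 [1.5y] zero: DF = P = 1177/1250 ≈ 0.941600
step 4 [2y] zero: DF = P = 9121/10000 ≈ 0.912100

1 1/2 1247/1250
2 1 597/625
3 3/2 1177/1250
4 2 9121/10000
DF(0.5y) = 1247/1250 ≈ 0.997600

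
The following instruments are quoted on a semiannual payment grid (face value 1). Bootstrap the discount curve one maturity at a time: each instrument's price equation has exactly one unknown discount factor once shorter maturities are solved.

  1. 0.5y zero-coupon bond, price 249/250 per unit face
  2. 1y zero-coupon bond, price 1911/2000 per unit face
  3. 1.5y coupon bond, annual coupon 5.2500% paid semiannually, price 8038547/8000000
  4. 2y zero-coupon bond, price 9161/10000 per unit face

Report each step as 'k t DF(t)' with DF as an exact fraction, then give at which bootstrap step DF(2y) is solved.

1 1/2 249/250
2 1 1911/2000
3 3/2 2323/2500
4 2 9161/10000
DF(2y) is solved at step 4

step 1 [0.5y] zero: DF = P = 249/250 ≈ 0.996000
step 2 [1y] zero: DF = P = 1911/2000 ≈ 0.955500
step 3 [1.5y] bond c/2=21/800: DF=(8038547/8000000 − 21/800·(0.996000+0.955500))/(1+21/800) = 2323/2500 ≈ 0.929200
step 4 [2y] zero: DF = P = 9161/10000 ≈ 0.916100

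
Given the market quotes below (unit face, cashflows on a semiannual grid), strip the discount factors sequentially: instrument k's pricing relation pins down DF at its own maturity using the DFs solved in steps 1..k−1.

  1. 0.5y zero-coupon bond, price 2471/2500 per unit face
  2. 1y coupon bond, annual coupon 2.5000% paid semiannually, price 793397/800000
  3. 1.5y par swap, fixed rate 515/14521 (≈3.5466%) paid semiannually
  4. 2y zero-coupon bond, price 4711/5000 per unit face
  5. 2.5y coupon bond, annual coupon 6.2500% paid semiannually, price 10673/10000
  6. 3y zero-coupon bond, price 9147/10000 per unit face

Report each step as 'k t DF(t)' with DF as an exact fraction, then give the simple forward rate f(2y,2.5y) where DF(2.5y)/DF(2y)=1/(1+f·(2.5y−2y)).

step 1 [0.5y] zero: DF = P = 2471/2500 ≈ 0.988400
step 2 [1y] bond c/2=1/80: DF=(793397/800000 − 1/80·(0.988400))/(1+1/80) = 9673/10000 ≈ 0.967300
step 3 [1.5y] swap r/2=515/29042: DF=(1 − 515/29042·(0.988400+0.967300))/(1+515/29042) = 1897/2000 ≈ 0.948500
step 4 [2y] zero: DF = P = 4711/5000 ≈ 0.942200
step 5 [2.5y] bond c/2=1/32: DF=(10673/10000 − 1/32·(0.988400+0.967300+0.948500+0.942200))/(1+1/32) = 574/625 ≈ 0.918400
step 6 [3y] zero: DF = P = 9147/10000 ≈ 0.914700

1 1/2 2471/2500
2 1 9673/10000
3 3/2 1897/2000
4 2 4711/5000
5 5/2 574/625
6 3 9147/10000
f(2y,2.5y) = ((4711/5000)/(574/625) − 1)/(1/2) = 17/328 ≈ 5.1829%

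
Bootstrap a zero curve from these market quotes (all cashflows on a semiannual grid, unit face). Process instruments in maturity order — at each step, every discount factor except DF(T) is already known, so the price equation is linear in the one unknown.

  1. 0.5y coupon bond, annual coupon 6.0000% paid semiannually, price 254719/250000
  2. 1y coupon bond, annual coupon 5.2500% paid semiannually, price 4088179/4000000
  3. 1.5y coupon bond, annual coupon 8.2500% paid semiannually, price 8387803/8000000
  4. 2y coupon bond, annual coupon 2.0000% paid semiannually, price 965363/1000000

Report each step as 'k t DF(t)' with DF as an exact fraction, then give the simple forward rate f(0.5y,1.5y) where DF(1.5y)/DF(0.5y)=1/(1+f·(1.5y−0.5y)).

1 1/2 2473/2500
2 1 4853/5000
3 3/2 9293/10000
4 2 1159/1250
f(0.5y,1.5y) = ((2473/2500)/(9293/10000) − 1)/(1) = 599/9293 ≈ 6.4457%

step 1 [0.5y] bond c/2=3/100: DF=(254719/250000 − 3/100·(0))/(1+3/100) = 2473/2500 ≈ 0.989200
step 2 [1y] bond c/2=21/800: DF=(4088179/4000000 − 21/800·(0.989200))/(1+21/800) = 4853/5000 ≈ 0.970600
step 3 [1.5y] bond c/2=33/800: DF=(8387803/8000000 − 33/800·(0.989200+0.970600))/(1+33/800) = 9293/10000 ≈ 0.929300
step 4 [2y] bond c/2=1/100: DF=(965363/1000000 − 1/100·(0.989200+0.970600+0.929300))/(1+1/100) = 1159/1250 ≈ 0.927200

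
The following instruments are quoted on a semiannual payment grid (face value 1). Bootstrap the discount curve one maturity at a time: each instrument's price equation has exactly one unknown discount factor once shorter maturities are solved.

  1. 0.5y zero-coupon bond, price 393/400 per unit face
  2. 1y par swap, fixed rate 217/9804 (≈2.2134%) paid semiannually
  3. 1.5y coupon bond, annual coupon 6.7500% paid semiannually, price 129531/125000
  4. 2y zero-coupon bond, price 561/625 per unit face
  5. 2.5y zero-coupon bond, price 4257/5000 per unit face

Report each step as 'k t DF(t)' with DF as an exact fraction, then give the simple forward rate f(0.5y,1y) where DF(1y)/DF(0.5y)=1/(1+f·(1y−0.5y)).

step 1 [0.5y] zero: DF = P = 393/400 ≈ 0.982500
step 2 [1y] swap r/2=217/19608: DF=(1 − 217/19608·(0.982500))/(1+217/19608) = 9783/10000 ≈ 0.978300
step 3 [1.5y] bond c/2=27/800: DF=(129531/125000 − 27/800·(0.982500+0.978300))/(1+27/800) = 1173/1250 ≈ 0.938400
step 4 [2y] zero: DF = P = 561/625 ≈ 0.897600
step 5 [2.5y] zero: DF = P = 4257/5000 ≈ 0.851400

1 1/2 393/400
2 1 9783/10000
3 3/2 1173/1250
4 2 561/625
5 5/2 4257/5000
f(0.5y,1y) = ((393/400)/(9783/10000) − 1)/(1/2) = 28/3261 ≈ 0.8586%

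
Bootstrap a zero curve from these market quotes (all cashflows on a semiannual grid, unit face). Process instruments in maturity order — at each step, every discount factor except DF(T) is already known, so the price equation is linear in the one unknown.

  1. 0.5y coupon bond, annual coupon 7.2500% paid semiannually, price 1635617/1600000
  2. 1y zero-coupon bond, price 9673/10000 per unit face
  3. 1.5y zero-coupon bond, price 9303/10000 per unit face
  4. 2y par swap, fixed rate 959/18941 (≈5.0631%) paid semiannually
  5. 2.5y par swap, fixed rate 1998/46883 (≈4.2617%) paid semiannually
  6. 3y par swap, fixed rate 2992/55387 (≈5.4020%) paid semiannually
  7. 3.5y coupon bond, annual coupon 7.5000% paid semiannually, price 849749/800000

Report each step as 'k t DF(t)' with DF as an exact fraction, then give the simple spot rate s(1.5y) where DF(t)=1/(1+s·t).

1 1/2 1973/2000
2 1 9673/10000
3 3/2 9303/10000
4 2 9041/10000
5 5/2 9001/10000
6 3 1063/1250
7 7/2 2059/2500
s(1.5y) = (1/(9303/10000) − 1)/(3/2) = 1394/27909 ≈ 4.9948%

step 1 [0.5y] bond c/2=29/800: DF=(1635617/1600000 − 29/800·(0))/(1+29/800) = 1973/2000 ≈ 0.986500
step 2 [1y] zero: DF = P = 9673/10000 ≈ 0.967300
step 3 [1.5y] zero: DF = P = 9303/10000 ≈ 0.930300
step 4 [2y] swap r/2=959/37882: DF=(1 − 959/37882·(0.986500+0.967300+0.930300))/(1+959/37882) = 9041/10000 ≈ 0.904100
step 5 [2.5y] swap r/2=999/46883: DF=(1 − 999/46883·(0.986500+0.967300+0.930300+0.904100))/(1+999/46883) = 9001/10000 ≈ 0.900100
step 6 [3y] swap r/2=1496/55387: DF=(1 − 1496/55387·(0.986500+0.967300+0.930300+0.904100+0.900100))/(1+1496/55387) = 1063/1250 ≈ 0.850400
step 7 [3.5y] bond c/2=3/80: DF=(849749/800000 − 3/80·(0.986500+0.967300+0.930300+0.904100+0.900100+0.850400))/(1+3/80) = 2059/2500 ≈ 0.823600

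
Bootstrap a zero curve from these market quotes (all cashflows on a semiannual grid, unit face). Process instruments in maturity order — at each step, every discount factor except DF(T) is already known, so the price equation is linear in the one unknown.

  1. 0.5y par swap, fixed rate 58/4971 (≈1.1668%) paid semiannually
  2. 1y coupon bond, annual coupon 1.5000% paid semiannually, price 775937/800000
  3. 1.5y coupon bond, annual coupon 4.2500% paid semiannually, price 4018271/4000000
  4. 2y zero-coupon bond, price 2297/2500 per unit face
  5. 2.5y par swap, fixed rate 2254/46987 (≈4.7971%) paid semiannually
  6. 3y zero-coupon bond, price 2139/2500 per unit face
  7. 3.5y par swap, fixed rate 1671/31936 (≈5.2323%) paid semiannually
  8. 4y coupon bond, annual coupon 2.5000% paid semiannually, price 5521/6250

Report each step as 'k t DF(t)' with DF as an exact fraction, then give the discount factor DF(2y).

step 1 [0.5y] swap r/2=29/4971: DF=(1 − 29/4971·(0))/(1+29/4971) = 4971/5000 ≈ 0.994200
step 2 [1y] bond c/2=3/400: DF=(775937/800000 − 3/400·(0.994200))/(1+3/400) = 9553/10000 ≈ 0.955300
step 3 [1.5y] bond c/2=17/800: DF=(4018271/4000000 − 17/800·(0.994200+0.955300))/(1+17/800) = 9431/10000 ≈ 0.943100
step 4 [2y] zero: DF = P = 2297/2500 ≈ 0.918800
step 5 [2.5y] swap r/2=1127/46987: DF=(1 − 1127/46987·(0.994200+0.955300+0.943100+0.918800))/(1+1127/46987) = 8873/10000 ≈ 0.887300
step 6 [3y] zero: DF = P = 2139/2500 ≈ 0.855600
step 7 [3.5y] swap r/2=1671/63872: DF=(1 − 1671/63872·(0.994200+0.955300+0.943100+0.918800+0.887300+0.855600))/(1+1671/63872) = 8329/10000 ≈ 0.832900
step 8 [4y] bond c/2=1/80: DF=(5521/6250 − 1/80·(0.994200+0.955300+0.943100+0.918800+0.887300+0.855600+0.832900))/(1+1/80) = 496/625 ≈ 0.793600

1 1/2 4971/5000
2 1 9553/10000
3 3/2 9431/10000
4 2 2297/2500
5 5/2 8873/10000
6 3 2139/2500
7 7/2 8329/10000
8 4 496/625
DF(2y) = 2297/2500 ≈ 0.918800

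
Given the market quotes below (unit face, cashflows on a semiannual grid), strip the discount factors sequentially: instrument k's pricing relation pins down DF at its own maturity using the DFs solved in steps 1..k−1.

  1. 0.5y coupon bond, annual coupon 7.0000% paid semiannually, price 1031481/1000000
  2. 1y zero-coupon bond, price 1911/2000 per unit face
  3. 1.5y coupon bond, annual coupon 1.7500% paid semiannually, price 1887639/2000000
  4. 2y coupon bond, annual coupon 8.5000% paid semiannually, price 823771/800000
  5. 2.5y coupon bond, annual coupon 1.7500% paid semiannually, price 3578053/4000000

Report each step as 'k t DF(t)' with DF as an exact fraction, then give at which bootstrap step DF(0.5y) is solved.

1 1/2 4983/5000
2 1 1911/2000
3 3/2 9187/10000
4 2 8707/10000
5 5/2 8543/10000
DF(0.5y) is solved at step 1

step 1 [0.5y] bond c/2=7/200: DF=(1031481/1000000 − 7/200·(0))/(1+7/200) = 4983/5000 ≈ 0.996600
step 2 [1y] zero: DF = P = 1911/2000 ≈ 0.955500
step 3 [1.5y] bond c/2=7/800: DF=(1887639/2000000 − 7/800·(0.996600+0.955500))/(1+7/800) = 9187/10000 ≈ 0.918700
step 4 [2y] bond c/2=17/400: DF=(823771/800000 − 17/400·(0.996600+0.955500+0.918700))/(1+17/400) = 8707/10000 ≈ 0.870700
step 5 [2.5y] bond c/2=7/800: DF=(3578053/4000000 − 7/800·(0.996600+0.955500+0.918700+0.870700))/(1+7/800) = 8543/10000 ≈ 0.854300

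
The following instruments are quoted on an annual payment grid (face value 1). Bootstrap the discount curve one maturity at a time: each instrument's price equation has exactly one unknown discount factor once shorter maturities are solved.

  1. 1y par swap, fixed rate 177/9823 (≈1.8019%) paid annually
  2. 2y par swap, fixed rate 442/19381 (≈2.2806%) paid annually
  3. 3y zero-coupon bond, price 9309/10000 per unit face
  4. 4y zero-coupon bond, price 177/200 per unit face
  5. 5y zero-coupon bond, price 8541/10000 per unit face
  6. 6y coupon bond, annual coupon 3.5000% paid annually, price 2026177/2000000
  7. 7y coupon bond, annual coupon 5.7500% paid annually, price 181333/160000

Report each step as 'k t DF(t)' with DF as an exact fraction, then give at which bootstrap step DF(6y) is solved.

step 1 [1y] swap r/1=177/9823: DF=(1 − 177/9823·(0))/(1+177/9823) = 9823/10000 ≈ 0.982300
step 2 [2y] swap r/1=442/19381: DF=(1 − 442/19381·(0.982300))/(1+442/19381) = 4779/5000 ≈ 0.955800
step 3 [3y] zero: DF = P = 9309/10000 ≈ 0.930900
step 4 [4y] zero: DF = P = 177/200 ≈ 0.885000
step 5 [5y] zero: DF = P = 8541/10000 ≈ 0.854100
step 6 [6y] bond c/1=7/200: DF=(2026177/2000000 − 7/200·(0.982300+0.955800+0.930900+0.885000+0.854100))/(1+7/200) = 823/1000 ≈ 0.823000
step 7 [7y] bond c/1=23/400: DF=(181333/160000 − 23/400·(0.982300+0.955800+0.930900+0.885000+0.854100+0.823000))/(1+23/400) = 1941/2500 ≈ 0.776400

1 1 9823/10000
2 2 4779/5000
3 3 9309/10000
4 4 177/200
5 5 8541/10000
6 6 823/1000
7 7 1941/2500
DF(6y) is solved at step 6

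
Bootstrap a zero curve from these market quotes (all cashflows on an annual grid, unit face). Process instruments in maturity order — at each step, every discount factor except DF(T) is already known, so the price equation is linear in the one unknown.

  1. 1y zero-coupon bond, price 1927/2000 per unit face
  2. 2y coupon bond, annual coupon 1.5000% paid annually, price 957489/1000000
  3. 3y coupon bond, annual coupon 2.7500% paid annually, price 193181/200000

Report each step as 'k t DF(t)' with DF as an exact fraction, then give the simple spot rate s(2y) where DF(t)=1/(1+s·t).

1 1 1927/2000
2 2 9291/10000
3 3 4447/5000
s(2y) = (1/(9291/10000) − 1)/(2) = 709/18582 ≈ 3.8155%

step 1 [1y] zero: DF = P = 1927/2000 ≈ 0.963500
step 2 [2y] bond c/1=3/200: DF=(957489/1000000 − 3/200·(0.963500))/(1+3/200) = 9291/10000 ≈ 0.929100
step 3 [3y] bond c/1=11/400: DF=(193181/200000 − 11/400·(0.963500+0.929100))/(1+11/400) = 4447/5000 ≈ 0.889400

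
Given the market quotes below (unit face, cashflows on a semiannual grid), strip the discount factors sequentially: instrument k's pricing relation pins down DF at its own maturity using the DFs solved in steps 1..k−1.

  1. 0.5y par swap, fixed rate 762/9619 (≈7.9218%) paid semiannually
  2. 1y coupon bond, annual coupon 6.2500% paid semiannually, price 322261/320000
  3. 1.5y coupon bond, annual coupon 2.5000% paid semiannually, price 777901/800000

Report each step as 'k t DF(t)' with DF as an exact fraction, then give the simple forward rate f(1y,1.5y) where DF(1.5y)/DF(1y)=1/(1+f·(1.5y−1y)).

step 1 [0.5y] swap r/2=381/9619: DF=(1 − 381/9619·(0))/(1+381/9619) = 9619/10000 ≈ 0.961900
step 2 [1y] bond c/2=1/32: DF=(322261/320000 − 1/32·(0.961900))/(1+1/32) = 4737/5000 ≈ 0.947400
step 3 [1.5y] bond c/2=1/80: DF=(777901/800000 − 1/80·(0.961900+0.947400))/(1+1/80) = 1171/1250 ≈ 0.936800

1 1/2 9619/10000
2 1 4737/5000
3 3/2 1171/1250
f(1y,1.5y) = ((4737/5000)/(1171/1250) − 1)/(1/2) = 53/2342 ≈ 2.2630%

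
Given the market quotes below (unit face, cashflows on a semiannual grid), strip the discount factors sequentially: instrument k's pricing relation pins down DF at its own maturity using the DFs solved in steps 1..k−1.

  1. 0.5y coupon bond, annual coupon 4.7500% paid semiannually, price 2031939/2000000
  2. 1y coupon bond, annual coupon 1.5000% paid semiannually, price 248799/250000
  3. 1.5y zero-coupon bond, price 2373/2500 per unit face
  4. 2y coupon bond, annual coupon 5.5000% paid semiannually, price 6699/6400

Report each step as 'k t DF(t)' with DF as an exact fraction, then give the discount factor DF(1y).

step 1 [0.5y] bond c/2=19/800: DF=(2031939/2000000 − 19/800·(0))/(1+19/800) = 2481/2500 ≈ 0.992400
step 2 [1y] bond c/2=3/400: DF=(248799/250000 − 3/400·(0.992400))/(1+3/400) = 2451/2500 ≈ 0.980400
step 3 [1.5y] zero: DF = P = 2373/2500 ≈ 0.949200
step 4 [2y] bond c/2=11/400: DF=(6699/6400 − 11/400·(0.992400+0.980400+0.949200))/(1+11/400) = 1881/2000 ≈ 0.940500

1 1/2 2481/2500
2 1 2451/2500
3 3/2 2373/2500
4 2 1881/2000
DF(1y) = 2451/2500 ≈ 0.980400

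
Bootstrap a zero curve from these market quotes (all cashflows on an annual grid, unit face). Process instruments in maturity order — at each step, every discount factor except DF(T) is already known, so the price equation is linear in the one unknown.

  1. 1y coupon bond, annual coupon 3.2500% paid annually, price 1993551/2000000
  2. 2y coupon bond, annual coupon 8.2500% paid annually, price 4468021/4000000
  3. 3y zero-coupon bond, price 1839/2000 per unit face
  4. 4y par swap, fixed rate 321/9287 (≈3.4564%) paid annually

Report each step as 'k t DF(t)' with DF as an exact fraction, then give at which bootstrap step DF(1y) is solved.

1 1 4827/5000
2 2 9583/10000
3 3 1839/2000
4 4 2179/2500
DF(1y) is solved at step 1

step 1 [1y] bond c/1=13/400: DF=(1993551/2000000 − 13/400·(0))/(1+13/400) = 4827/5000 ≈ 0.965400
step 2 [2y] bond c/1=33/400: DF=(4468021/4000000 − 33/400·(0.965400))/(1+33/400) = 9583/10000 ≈ 0.958300
step 3 [3y] zero: DF = P = 1839/2000 ≈ 0.919500
step 4 [4y] swap r/1=321/9287: DF=(1 − 321/9287·(0.965400+0.958300+0.919500))/(1+321/9287) = 2179/2500 ≈ 0.871600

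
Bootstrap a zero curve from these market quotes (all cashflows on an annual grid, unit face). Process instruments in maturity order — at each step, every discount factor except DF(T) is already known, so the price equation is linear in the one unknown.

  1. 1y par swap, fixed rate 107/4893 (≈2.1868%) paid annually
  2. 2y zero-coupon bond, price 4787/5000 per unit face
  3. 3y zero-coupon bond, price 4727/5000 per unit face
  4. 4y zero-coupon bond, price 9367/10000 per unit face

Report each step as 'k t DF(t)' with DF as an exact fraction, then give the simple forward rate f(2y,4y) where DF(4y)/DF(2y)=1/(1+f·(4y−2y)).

1 1 4893/5000
2 2 4787/5000
3 3 4727/5000
4 4 9367/10000
f(2y,4y) = ((4787/5000)/(9367/10000) − 1)/(2) = 207/18734 ≈ 1.1049%

step 1 [1y] swap r/1=107/4893: DF=(1 − 107/4893·(0))/(1+107/4893) = 4893/5000 ≈ 0.978600
step 2 [2y] zero: DF = P = 4787/5000 ≈ 0.957400
step 3 [3y] zero: DF = P = 4727/5000 ≈ 0.945400
step 4 [4y] zero: DF = P = 9367/10000 ≈ 0.936700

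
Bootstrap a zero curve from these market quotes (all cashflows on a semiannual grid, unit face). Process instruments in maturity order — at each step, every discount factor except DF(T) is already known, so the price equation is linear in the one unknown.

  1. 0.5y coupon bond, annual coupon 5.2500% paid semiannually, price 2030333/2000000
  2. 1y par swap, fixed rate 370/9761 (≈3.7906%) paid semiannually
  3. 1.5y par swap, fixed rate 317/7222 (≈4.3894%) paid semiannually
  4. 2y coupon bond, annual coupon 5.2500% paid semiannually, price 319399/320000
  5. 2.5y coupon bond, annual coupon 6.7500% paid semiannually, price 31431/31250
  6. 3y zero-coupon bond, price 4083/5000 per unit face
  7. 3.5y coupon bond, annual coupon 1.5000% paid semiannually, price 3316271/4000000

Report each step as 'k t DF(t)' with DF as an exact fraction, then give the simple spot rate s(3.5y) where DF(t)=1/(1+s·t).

1 1/2 2473/2500
2 1 963/1000
3 3/2 4683/5000
4 2 8987/10000
5 5/2 8493/10000
6 3 4083/5000
7 7/2 7823/10000
s(3.5y) = (1/(7823/10000) − 1)/(7/2) = 622/7823 ≈ 7.9509%

step 1 [0.5y] bond c/2=21/800: DF=(2030333/2000000 − 21/800·(0))/(1+21/800) = 2473/2500 ≈ 0.989200
step 2 [1y] swap r/2=185/9761: DF=(1 − 185/9761·(0.989200))/(1+185/9761) = 963/1000 ≈ 0.963000
step 3 [1.5y] swap r/2=317/14444: DF=(1 − 317/14444·(0.989200+0.963000))/(1+317/14444) = 4683/5000 ≈ 0.936600
step 4 [2y] bond c/2=21/800: DF=(319399/320000 − 21/800·(0.989200+0.963000+0.936600))/(1+21/800) = 8987/10000 ≈ 0.898700
step 5 [2.5y] bond c/2=27/800: DF=(31431/31250 − 27/800·(0.989200+0.963000+0.936600+0.898700))/(1+27/800) = 8493/10000 ≈ 0.849300
step 6 [3y] zero: DF = P = 4083/5000 ≈ 0.816600
step 7 [3.5y] bond c/2=3/400: DF=(3316271/4000000 − 3/400·(0.989200+0.963000+0.936600+0.898700+0.849300+0.816600))/(1+3/400) = 7823/10000 ≈ 0.782300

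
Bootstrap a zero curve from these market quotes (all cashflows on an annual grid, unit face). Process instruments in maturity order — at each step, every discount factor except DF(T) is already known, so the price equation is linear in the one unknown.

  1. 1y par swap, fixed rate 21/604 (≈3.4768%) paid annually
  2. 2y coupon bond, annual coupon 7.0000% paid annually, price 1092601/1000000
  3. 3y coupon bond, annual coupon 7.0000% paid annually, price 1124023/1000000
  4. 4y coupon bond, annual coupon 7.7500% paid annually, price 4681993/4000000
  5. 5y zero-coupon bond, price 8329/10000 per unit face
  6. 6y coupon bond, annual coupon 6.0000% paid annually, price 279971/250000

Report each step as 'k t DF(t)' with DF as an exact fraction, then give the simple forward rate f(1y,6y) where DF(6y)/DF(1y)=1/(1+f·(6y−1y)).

step 1 [1y] swap r/1=21/604: DF=(1 − 21/604·(0))/(1+21/604) = 604/625 ≈ 0.966400
step 2 [2y] bond c/1=7/100: DF=(1092601/1000000 − 7/100·(0.966400))/(1+7/100) = 9579/10000 ≈ 0.957900
step 3 [3y] bond c/1=7/100: DF=(1124023/1000000 − 7/100·(0.966400+0.957900))/(1+7/100) = 4623/5000 ≈ 0.924600
step 4 [4y] bond c/1=31/400: DF=(4681993/4000000 − 31/400·(0.966400+0.957900+0.924600))/(1+31/400) = 4407/5000 ≈ 0.881400
step 5 [5y] zero: DF = P = 8329/10000 ≈ 0.832900
step 6 [6y] bond c/1=3/50: DF=(279971/250000 − 3/50·(0.966400+0.957900+0.924600+0.881400+0.832900))/(1+3/50) = 3991/5000 ≈ 0.798200

1 1 604/625
2 2 9579/10000
3 3 4623/5000
4 4 4407/5000
5 5 8329/10000
6 6 3991/5000
f(1y,6y) = ((604/625)/(3991/5000) − 1)/(5) = 841/19955 ≈ 4.2145%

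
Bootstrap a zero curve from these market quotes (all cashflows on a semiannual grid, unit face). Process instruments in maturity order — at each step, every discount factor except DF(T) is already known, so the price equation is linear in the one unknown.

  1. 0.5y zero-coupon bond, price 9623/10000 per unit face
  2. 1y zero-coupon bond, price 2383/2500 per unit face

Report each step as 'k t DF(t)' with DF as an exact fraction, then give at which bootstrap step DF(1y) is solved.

1 1/2 9623/10000
2 1 2383/2500
DF(1y) is solved at step 2

step 1 [0.5y] zero: DF = P = 9623/10000 ≈ 0.962300
step 2 [1y] zero: DF = P = 2383/2500 ≈ 0.953200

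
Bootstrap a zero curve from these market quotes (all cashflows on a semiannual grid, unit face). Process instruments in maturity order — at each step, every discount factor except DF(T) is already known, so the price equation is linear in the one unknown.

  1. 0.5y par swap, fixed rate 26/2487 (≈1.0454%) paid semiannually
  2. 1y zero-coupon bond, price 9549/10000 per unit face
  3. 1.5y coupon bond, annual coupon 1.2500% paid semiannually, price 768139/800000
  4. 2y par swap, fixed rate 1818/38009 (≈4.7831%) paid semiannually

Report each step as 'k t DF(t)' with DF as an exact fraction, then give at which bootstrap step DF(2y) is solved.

1 1/2 2487/2500
2 1 9549/10000
3 3/2 9421/10000
4 2 9091/10000
DF(2y) is solved at step 4

step 1 [0.5y] swap r/2=13/2487: DF=(1 − 13/2487·(0))/(1+13/2487) = 2487/2500 ≈ 0.994800
step 2 [1y] zero: DF = P = 9549/10000 ≈ 0.954900
step 3 [1.5y] bond c/2=1/160: DF=(768139/800000 − 1/160·(0.994800+0.954900))/(1+1/160) = 9421/10000 ≈ 0.942100
step 4 [2y] swap r/2=909/38009: DF=(1 − 909/38009·(0.994800+0.954900+0.942100))/(1+909/38009) = 9091/10000 ≈ 0.909100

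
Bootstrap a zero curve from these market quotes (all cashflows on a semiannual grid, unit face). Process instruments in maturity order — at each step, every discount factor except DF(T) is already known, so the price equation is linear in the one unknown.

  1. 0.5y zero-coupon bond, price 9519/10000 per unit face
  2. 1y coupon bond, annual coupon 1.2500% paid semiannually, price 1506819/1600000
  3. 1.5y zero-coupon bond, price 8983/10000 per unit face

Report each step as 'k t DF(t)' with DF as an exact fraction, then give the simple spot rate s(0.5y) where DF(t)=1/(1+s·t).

step 1 [0.5y] zero: DF = P = 9519/10000 ≈ 0.951900
step 2 [1y] bond c/2=1/160: DF=(1506819/1600000 − 1/160·(0.951900))/(1+1/160) = 93/100 ≈ 0.930000
step 3 [1.5y] zero: DF = P = 8983/10000 ≈ 0.898300

1 1/2 9519/10000
2 1 93/100
3 3/2 8983/10000
s(0.5y) = (1/(9519/10000) − 1)/(1/2) = 962/9519 ≈ 10.1061%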